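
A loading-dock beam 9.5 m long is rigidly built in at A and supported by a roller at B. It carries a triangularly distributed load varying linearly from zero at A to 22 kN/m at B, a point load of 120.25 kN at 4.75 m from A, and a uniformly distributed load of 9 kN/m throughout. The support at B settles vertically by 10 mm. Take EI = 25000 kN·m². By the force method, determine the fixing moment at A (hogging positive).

Choose R_B as the redundant. The primary structure is the cantilever fixed at A.
Deflection at B on the released cantilever, summing each load's contribution:
  triangular load, peak 22 at the free end: 11w₀L⁴/(120EI) = 16426/EI
  point load 120.25 at a = 4.75: Pa²(3L − a)/(6EI) = 10740/EI
  UDL 9: wL⁴/(8EI) = 9163/EI
  δ_0 = 36329/EI
Flexibility coefficient — unit upward force at B: δ_{BB} = L³/(3EI) = 285.8/EI.
With EI = 25000 kN·m²: δ_0 = 1.4531 m and δ_{BB} = 0.011432 m/kN.
Compatibility — the beam at B must follow the support down by 0.01 m: δ_0 − R_B·δ_{BB} = 0.01, so R_B = (1.4531 − 0.01)/0.011432 = 126.2 kN.
Moment equilibrium about A: M_A = Σ(load moments about A) − R_B·L = 1639 − 126.2×9.5 = 439.9 kN·m.

M_A = 439.9 kN·m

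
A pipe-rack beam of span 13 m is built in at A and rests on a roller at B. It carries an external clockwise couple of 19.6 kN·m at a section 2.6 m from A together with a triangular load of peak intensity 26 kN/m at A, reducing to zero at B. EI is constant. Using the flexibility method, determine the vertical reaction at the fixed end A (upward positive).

Remove the prop at B; the released (primary) structure is a cantilever built in at A.
Downward deflection at the released point B due to the loads:
  clockwise couple 19.6 at a = 2.6: M₀a(2L − a)/(2EI) = 596.2/EI
  triangular load, peak 26 at the fixed end: w₀L⁴/(30EI) = 24753/EI
  δ_0 = 25349/EI
Flexibility coefficient — unit upward force at B: δ_{BB} = L³/(3EI) = 732.3/EI.
Compatibility at B: δ_0 − R_B·δ_{BB} = 0, so R_B = 25349/732.3 = 34.61 kN.
Vertical equilibrium: R_A = ΣP − R_B = 169 − 34.61 = 134.4 kN.

R_A = 134.4 kN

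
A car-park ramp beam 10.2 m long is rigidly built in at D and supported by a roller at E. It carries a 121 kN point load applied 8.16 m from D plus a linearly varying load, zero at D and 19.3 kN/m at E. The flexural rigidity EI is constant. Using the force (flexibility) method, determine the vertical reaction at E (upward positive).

R_E = 139.3 kN

Release the roller at E. Primary structure: cantilever fixed at D.
Downward deflection at the released point E due to the loads:
  point load 121 at a = 8.16: Pa²(3L − a)/(6EI) = 30133/EI
  triangular load, peak 19.3 at the free end: 11w₀L⁴/(120EI) = 19150/EI
  δ_0 = 49283/EI
Tip deflection under a unit load at E: L³/(3EI) = 353.7/EI.
The prop prevents deflection at E: R_E = δ_0/δ_{EE} = 49283/353.7 = 139.3 kN.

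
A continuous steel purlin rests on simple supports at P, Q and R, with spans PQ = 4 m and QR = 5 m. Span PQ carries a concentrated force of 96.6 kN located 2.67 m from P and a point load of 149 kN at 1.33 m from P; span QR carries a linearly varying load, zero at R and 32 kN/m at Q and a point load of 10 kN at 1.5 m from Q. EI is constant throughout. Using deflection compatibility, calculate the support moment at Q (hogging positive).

Release continuity at Q by inserting a hinge; the redundant is the internal moment M_Q. The primary structure is two simply-supported spans PQ and QR.
Discontinuity in slope at Q on the released structure — sum the simple-span end rotations:
  span PQ: point load 96.6 at a = 2.67: Pab(L + a)/(6LEI) = 95.34/EI
  span PQ: point load 149 at a = 1.33: Pab(L + a)/(6LEI) = 117.5/EI
  span QR: triangular load, peak 32: w₀L³/(45EI) = 88.89/EI
  span QR: point load 10 at a = 1.5: Pab(L + b)/(6LEI) = 14.88/EI
  relative rotation θ_0 = (212.8 + 103.8)/EI = 316.6/EI
A unit hogging moment at Q produces rotation L₁/(3EI) + L₂/(3EI) = 3/EI.
Compatibility: M_Q·(L₁+L₂)/(3EI) = θ_0, giving M_Q = 105.5 kN·m (hogging).

M_Q = 105.5 kN·m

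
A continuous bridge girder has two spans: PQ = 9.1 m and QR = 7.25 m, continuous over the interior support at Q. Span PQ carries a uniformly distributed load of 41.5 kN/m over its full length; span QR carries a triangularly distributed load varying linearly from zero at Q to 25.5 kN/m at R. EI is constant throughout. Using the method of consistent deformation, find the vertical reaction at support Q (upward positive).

Take M_Q as the redundant. Released structure: two simple spans PQ and QR with a hinge at Q.
Discontinuity in slope at Q on the released structure — sum the simple-span end rotations:
  span PQ: UDL 41.5: wL³/(24EI) = 1303/EI
  span QR: triangular load, peak 25.5: 7w₀L³/(360EI) = 189/EI
  relative rotation θ_0 = (1303 + 189)/EI = 1492/EI
A unit hogging moment at Q produces rotation L₁/(3EI) + L₂/(3EI) = 5.45/EI.
Compatibility: M_Q·(L₁+L₂)/(3EI) = θ_0, giving M_Q = 273.8 kN·m (hogging).
Span PQ, ΣM about P with M_Q applied at Q: R_Q^{PQ}·9.1 = 1718 + 273.8, so R_Q^{PQ} = 218.9 kN and R_P = 377.6 − 218.9 = 158.7 kN.
Span QR, ΣM about R: R_Q^{QR}·7.25 = 223.4 + 273.8, so R_Q^{QR} = 68.57 kN and R_R = 92.44 − 68.57 = 23.86 kN.
R_Q = 218.9 + 68.57 = 287.5 kN.

R_Q = 287.5 kN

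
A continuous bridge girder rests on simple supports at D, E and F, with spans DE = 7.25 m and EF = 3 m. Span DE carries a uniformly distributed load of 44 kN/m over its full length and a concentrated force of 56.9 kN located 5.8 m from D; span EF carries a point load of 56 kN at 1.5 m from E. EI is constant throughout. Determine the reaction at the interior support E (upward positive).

Release continuity at E by inserting a hinge; the redundant is the internal moment M_E. The primary structure is two simply-supported spans DE and EF.
Rotations at E on the released spans (each span's end-slope, ×1/EI):
  span DE: UDL 44: wL³/(24EI) = 698.6/EI
  span DE: point load 56.9 at a = 5.8: Pab(L + a)/(6LEI) = 143.6/EI
  span EF: point load 56 at a = 1.5: Pab(L + b)/(6LEI) = 31.5/EI
  relative rotation θ_0 = (842.2 + 31.5)/EI = 873.7/EI
A unit hogging moment at E produces rotation L₁/(3EI) + L₂/(3EI) = 3.417/EI.
Compatibility: M_E·(L₁+L₂)/(3EI) = θ_0, giving M_E = 255.7 kN·m (hogging).
Span DE, ΣM about D with M_E applied at E: R_E^{DE}·7.25 = 1486 + 255.7, so R_E^{DE} = 240.3 kN and R_D = 375.9 − 240.3 = 135.6 kN.
Span EF, ΣM about F: R_E^{EF}·3 = 84 + 255.7, so R_E^{EF} = 113.2 kN and R_F = 56 − 113.2 = -57.24 kN.
R_E = 240.3 + 113.2 = 353.5 kN.

R_E = 353.5 kN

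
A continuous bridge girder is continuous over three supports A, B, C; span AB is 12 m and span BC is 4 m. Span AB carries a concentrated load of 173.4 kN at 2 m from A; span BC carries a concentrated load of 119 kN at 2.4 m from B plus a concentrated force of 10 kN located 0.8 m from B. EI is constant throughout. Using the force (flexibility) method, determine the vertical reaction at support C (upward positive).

Release continuity at B by inserting a hinge; the redundant is the internal moment M_B. The primary structure is two simply-supported spans AB and BC.
Rotations at B on the released spans (each span's end-slope, ×1/EI):
  span AB: point load 173.4 at a = 2: Pab(L + a)/(6LEI) = 674.3/EI
  span BC: point load 119 at a = 2.4: Pab(L + b)/(6LEI) = 106.6/EI
  span BC: point load 10 at a = 0.8: Pab(L + b)/(6LEI) = 7.68/EI
  relative rotation θ_0 = (674.3 + 114.3)/EI = 788.6/EI
A unit hogging moment at B produces rotation L₁/(3EI) + L₂/(3EI) = 5.333/EI.
Slope continuity at B: θ_0 = M_B·5.333/EI, so M_B = 788.6/5.333 = 147.9 kN·m (hogging).
Span BC, ΣM about C: R_B^{BC}·4 = 222.4 + 147.9, so R_B^{BC} = 92.57 kN and R_C = 129 − 92.57 = 36.43 kN.

R_C = 36.43 kN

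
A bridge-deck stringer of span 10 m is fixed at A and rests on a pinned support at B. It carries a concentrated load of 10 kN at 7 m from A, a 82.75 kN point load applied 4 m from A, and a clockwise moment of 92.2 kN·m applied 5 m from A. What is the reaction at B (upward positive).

Take the reaction at B as the redundant and release it; the primary structure is a cantilever fixed at A.
Downward deflection at the released point B due to the loads:
  point load 10 at a = 7: Pa²(3L − a)/(6EI) = 1878/EI
  point load 82.75 at a = 4: Pa²(3L − a)/(6EI) = 5737/EI
  clockwise couple 92.2 at a = 5: M₀a(2L − a)/(2EI) = 3458/EI
  δ_0 = 11073/EI
Flexibility coefficient — unit upward force at B: δ_{BB} = L³/(3EI) = 333.3/EI.
Compatibility at B: δ_0 − R_B·δ_{BB} = 0, so R_B = 11073/333.3 = 33.22 kN.

R_B = 33.22 kN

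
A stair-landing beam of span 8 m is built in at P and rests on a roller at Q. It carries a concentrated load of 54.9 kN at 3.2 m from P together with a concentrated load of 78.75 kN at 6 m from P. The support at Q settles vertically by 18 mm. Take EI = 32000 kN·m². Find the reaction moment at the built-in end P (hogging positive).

M_P = 185.2 kN·m

Release the roller at Q. Primary structure: cantilever fixed at P.
Downward deflection at the released point Q due to the loads:
  point load 54.9 at a = 3.2: Pa²(3L − a)/(6EI) = 1949/EI
  point load 78.75 at a = 6: Pa²(3L − a)/(6EI) = 8505/EI
  δ_0 = 10454/EI
Tip deflection under a unit load at Q: L³/(3EI) = 170.7/EI.
With EI = 32000 kN·m²: δ_0 = 0.32668 m and δ_{QQ} = 0.005333 m/kN.
Compatibility — the beam at Q must follow the support down by 0.018 m: δ_0 − R_Q·δ_{QQ} = 0.018, so R_Q = (0.32668 − 0.018)/0.005333 = 57.88 kN.
Moment equilibrium about P: M_P = Σ(load moments about P) − R_Q·L = 648.2 − 57.88×8 = 185.2 kN·m.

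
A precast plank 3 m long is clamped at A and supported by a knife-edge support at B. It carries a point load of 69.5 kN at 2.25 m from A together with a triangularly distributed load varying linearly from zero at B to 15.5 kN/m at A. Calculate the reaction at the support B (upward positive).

R_B = 48.63 kN

Release the roller at B. Primary structure: cantilever fixed at A.
Free-end deflection of the primary structure under the applied loading (downward +):
  point load 69.5 at a = 2.25: Pa²(3L − a)/(6EI) = 395.8/EI
  triangular load, peak 15.5 at the fixed end: w₀L⁴/(30EI) = 41.85/EI
  δ_0 = 437.7/EI
Flexibility coefficient — unit upward force at B: δ_{BB} = L³/(3EI) = 9/EI.
Compatibility at B: δ_0 − R_B·δ_{BB} = 0, so R_B = 437.7/9 = 48.63 kN.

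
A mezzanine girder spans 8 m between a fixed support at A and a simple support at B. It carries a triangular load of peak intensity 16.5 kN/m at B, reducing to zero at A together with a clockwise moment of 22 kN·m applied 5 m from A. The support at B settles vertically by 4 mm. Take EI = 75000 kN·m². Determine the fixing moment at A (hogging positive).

M_A = 69.3 kN·m

Choose R_B as the redundant. The primary structure is the cantilever fixed at A.
Deflection at B on the released cantilever, summing each load's contribution:
  triangular load, peak 16.5 at the free end: 11w₀L⁴/(120EI) = 6195/EI
  clockwise couple 22 at a = 5: M₀a(2L − a)/(2EI) = 605/EI
  δ_0 = 6800/EI
Flexibility coefficient — unit upward force at B: δ_{BB} = L³/(3EI) = 170.7/EI.
With EI = 75000 kN·m²: δ_0 = 0.090669 m and δ_{BB} = 0.002276 m/kN.
Compatibility — the beam at B must follow the support down by 0.004 m: δ_0 − R_B·δ_{BB} = 0.004, so R_B = (0.090669 − 0.004)/0.002276 = 38.09 kN.
Moment equilibrium about A: M_A = Σ(load moments about A) − R_B·L = 374 − 38.09×8 = 69.3 kN·m.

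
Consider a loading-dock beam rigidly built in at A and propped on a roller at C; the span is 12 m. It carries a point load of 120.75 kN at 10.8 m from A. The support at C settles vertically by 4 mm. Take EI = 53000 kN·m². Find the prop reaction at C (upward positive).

R_C = 102.3 kN

Take the reaction at C as the redundant and release it; the primary structure is a cantilever fixed at A.
Downward deflection at the released point C due to the loads:
  point load 120.75 at a = 10.8: Pa²(3L − a)/(6EI) = 59154/EI
Flexibility coefficient — unit upward force at C: δ_{CC} = L³/(3EI) = 576/EI.
With EI = 53000 kN·m²: δ_0 = 1.1161 m and δ_{CC} = 0.010868 m/kN.
Compatibility — the beam at C must follow the support down by 0.004 m: δ_0 − R_C·δ_{CC} = 0.004, so R_C = (1.1161 − 0.004)/0.010868 = 102.3 kN.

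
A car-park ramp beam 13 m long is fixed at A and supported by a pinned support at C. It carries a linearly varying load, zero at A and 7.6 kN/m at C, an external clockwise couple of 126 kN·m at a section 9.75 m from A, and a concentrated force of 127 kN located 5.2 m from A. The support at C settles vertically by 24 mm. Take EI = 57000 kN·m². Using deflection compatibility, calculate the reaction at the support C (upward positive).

R_C = 65.35 kN

Release the roller at C. Primary structure: cantilever fixed at A.
Downward deflection at the released point C due to the loads:
  triangular load, peak 7.6 at the free end: 11w₀L⁴/(120EI) = 19897/EI
  clockwise couple 126 at a = 9.75: M₀a(2L − a)/(2EI) = 9982/EI
  point load 127 at a = 5.2: Pa²(3L − a)/(6EI) = 19345/EI
  δ_0 = 49224/EI
Flexibility coefficient — unit upward force at C: δ_{CC} = L³/(3EI) = 732.3/EI.
With EI = 57000 kN·m²: δ_0 = 0.86359 m and δ_{CC} = 0.012848 m/kN.
Compatibility — the beam at C must follow the support down by 0.024 m: δ_0 − R_C·δ_{CC} = 0.024, so R_C = (0.86359 − 0.024)/0.012848 = 65.35 kN.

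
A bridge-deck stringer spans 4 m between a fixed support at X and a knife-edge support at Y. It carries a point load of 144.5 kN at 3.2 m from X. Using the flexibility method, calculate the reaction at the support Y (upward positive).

Choose R_Y as the redundant. The primary structure is the cantilever fixed at X.
Downward deflection at the released point Y due to the loads:
  point load 144.5 at a = 3.2: Pa²(3L − a)/(6EI) = 2170/EI
Tip deflection under a unit load at Y: L³/(3EI) = 21.33/EI.
The prop prevents deflection at Y: R_Y = δ_0/δ_{YY} = 2170/21.33 = 101.7 kN.

R_Y = 101.7 kN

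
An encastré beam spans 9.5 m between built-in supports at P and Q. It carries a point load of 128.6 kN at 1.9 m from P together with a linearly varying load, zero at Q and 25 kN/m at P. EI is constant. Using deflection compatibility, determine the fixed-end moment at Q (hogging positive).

M_Q = 114.3 kN·m

Release both end moments; the primary structure is a simply-supported span PQ with redundants M_P and M_Q.
On the primary (simply-supported) span, the end slopes from the loading are:
  at P: point load 128.6 at a = 1.9: Pab(L + b)/(6LEI) = 557.1/EI
  at Q: point load 128.6 at a = 1.9: Pab(L + a)/(6LEI) = 371.4/EI
  at P: triangular load, peak 25: w₀L³/(45EI) = 476.3/EI
  at Q: triangular load, peak 25: 7w₀L³/(360EI) = 416.8/EI
  θ_P0 = 1033/EI,  θ_Q0 = 788.2/EI
Flexibility coefficients: a unit moment at one end gives L/(3EI) there and L/(6EI) at the far end, so f₁₁ = f₂₂ = 3.167/EI and f₁₂ = f₂₁ = 1.583/EI.
Compatibility — zero rotation at each built-in end:
  3.167 M_P + 1.583 M_Q = 1033
  1.583 M_P + 3.167 M_Q = 788.2
Solving the pair gives M_P = 269.2 kN·m and M_Q = 114.3 kN·m (hogging).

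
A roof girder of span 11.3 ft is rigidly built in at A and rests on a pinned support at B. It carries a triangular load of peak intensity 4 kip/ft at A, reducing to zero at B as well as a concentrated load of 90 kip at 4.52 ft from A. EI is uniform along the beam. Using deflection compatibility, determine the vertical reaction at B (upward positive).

Remove the prop at B; the released (primary) structure is a cantilever built in at A.
Free-end deflection of the primary structure under the applied loading (downward +):
  triangular load, peak 4 at the fixed end: w₀L⁴/(30EI) = 2174/EI
  point load 90 at a = 4.52: Pa²(3L − a)/(6EI) = 9004/EI
  δ_0 = 11178/EI
Tip deflection under a unit load at B: L³/(3EI) = 481/EI.
The prop prevents deflection at B: R_B = δ_0/δ_{BB} = 11178/481 = 23.24 kip.

R_B = 23.24 kip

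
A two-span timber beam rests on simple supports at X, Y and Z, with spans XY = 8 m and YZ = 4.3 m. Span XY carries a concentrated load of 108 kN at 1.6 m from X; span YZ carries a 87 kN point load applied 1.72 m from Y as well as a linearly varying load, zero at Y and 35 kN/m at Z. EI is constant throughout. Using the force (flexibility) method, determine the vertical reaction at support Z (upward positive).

R_Z = 63.51 kN

Release continuity at Y by inserting a hinge; the redundant is the internal moment M_Y. The primary structure is two simply-supported spans XY and YZ.
Discontinuity in slope at Y on the released structure — sum the simple-span end rotations:
  span XY: point load 108 at a = 1.6: Pab(L + a)/(6LEI) = 221.2/EI
  span YZ: point load 87 at a = 1.72: Pab(L + b)/(6LEI) = 103/EI
  span YZ: triangular load, peak 35: 7w₀L³/(360EI) = 54.11/EI
  relative rotation θ_0 = (221.2 + 157.1)/EI = 378.2/EI
A unit hogging moment at Y produces rotation L₁/(3EI) + L₂/(3EI) = 4.1/EI.
Compatibility: M_Y·(L₁+L₂)/(3EI) = θ_0, giving M_Y = 92.25 kN·m (hogging).
Span YZ, ΣM about Z: R_Y^{YZ}·4.3 = 332.3 + 92.25, so R_Y^{YZ} = 98.74 kN and R_Z = 162.2 − 98.74 = 63.51 kN.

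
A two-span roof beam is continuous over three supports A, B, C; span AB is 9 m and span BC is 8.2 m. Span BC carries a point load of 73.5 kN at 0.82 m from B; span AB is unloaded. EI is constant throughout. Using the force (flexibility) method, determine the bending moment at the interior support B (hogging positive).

M_B = 24.57 kN·m

Take M_B as the redundant. Released structure: two simple spans AB and BC with a hinge at B.
End slopes at the hinge B, treating each span as simply supported:
  span BC: point load 73.5 at a = 0.82: Pab(L + b)/(6LEI) = 140.9/EI
  relative rotation θ_0 = (0 + 140.9)/EI = 140.9/EI
A unit hogging moment at B produces rotation L₁/(3EI) + L₂/(3EI) = 5.733/EI.
Compatibility: M_B·(L₁+L₂)/(3EI) = θ_0, giving M_B = 24.57 kN·m (hogging).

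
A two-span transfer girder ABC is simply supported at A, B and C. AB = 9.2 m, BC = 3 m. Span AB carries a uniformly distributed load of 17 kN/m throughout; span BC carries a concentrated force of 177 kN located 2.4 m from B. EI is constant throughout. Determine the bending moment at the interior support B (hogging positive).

M_B = 148.2 kN·m

Take M_B as the redundant. Released structure: two simple spans AB and BC with a hinge at B.
Discontinuity in slope at B on the released structure — sum the simple-span end rotations:
  span AB: UDL 17: wL³/(24EI) = 551.6/EI
  span BC: point load 177 at a = 2.4: Pab(L + b)/(6LEI) = 50.98/EI
  relative rotation θ_0 = (551.6 + 50.98)/EI = 602.5/EI
A unit hogging moment at B produces rotation L₁/(3EI) + L₂/(3EI) = 4.067/EI.
Slope continuity at B: θ_0 = M_B·4.067/EI, so M_B = 602.5/4.067 = 148.2 kN·m (hogging).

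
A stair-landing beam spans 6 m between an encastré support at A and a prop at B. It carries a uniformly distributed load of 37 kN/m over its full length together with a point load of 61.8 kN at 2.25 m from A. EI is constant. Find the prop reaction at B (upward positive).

R_B = 94.66 kN

Remove the prop at B; the released (primary) structure is a cantilever built in at A.
Primary-structure tip deflection at B by superposition:
  UDL 37: wL⁴/(8EI) = 5994/EI
  point load 61.8 at a = 2.25: Pa²(3L − a)/(6EI) = 821.3/EI
  δ_0 = 6815/EI
Tip deflection under a unit load at B: L³/(3EI) = 72/EI.
The prop prevents deflection at B: R_B = δ_0/δ_{BB} = 6815/72 = 94.66 kN.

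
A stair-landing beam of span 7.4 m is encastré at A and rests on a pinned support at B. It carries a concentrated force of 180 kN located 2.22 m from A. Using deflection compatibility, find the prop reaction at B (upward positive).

Take the reaction at B as the redundant and release it; the primary structure is a cantilever fixed at A.
Primary-structure tip deflection at B by superposition:
  point load 180 at a = 2.22: Pa²(3L − a)/(6EI) = 2954/EI
Flexibility coefficient — unit upward force at B: δ_{BB} = L³/(3EI) = 135.1/EI.
The prop prevents deflection at B: R_B = δ_0/δ_{BB} = 2954/135.1 = 21.87 kN.

R_B = 21.87 kN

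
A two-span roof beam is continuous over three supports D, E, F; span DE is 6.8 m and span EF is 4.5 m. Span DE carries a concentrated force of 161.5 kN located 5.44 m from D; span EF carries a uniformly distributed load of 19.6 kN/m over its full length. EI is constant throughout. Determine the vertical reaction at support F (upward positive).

R_F = 18.56 kN

Take M_E as the redundant. Released structure: two simple spans DE and EF with a hinge at E.
Discontinuity in slope at E on the released structure — sum the simple-span end rotations:
  span DE: point load 161.5 at a = 5.44: Pab(L + a)/(6LEI) = 358.5/EI
  span EF: UDL 19.6: wL³/(24EI) = 74.42/EI
  relative rotation θ_0 = (358.5 + 74.42)/EI = 432.9/EI
A unit hogging moment at E produces rotation L₁/(3EI) + L₂/(3EI) = 3.767/EI.
Compatibility: M_E·(L₁+L₂)/(3EI) = θ_0, giving M_E = 114.9 kN·m (hogging).
Span EF, ΣM about F: R_E^{EF}·4.5 = 198.4 + 114.9, so R_E^{EF} = 69.64 kN and R_F = 88.2 − 69.64 = 18.56 kN.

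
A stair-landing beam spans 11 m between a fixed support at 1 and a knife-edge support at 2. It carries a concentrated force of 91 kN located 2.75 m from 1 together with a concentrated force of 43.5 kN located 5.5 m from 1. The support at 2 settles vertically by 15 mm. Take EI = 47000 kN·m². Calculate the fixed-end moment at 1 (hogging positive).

Remove the prop at 2; the released (primary) structure is a cantilever built in at 1.
Downward deflection at the released point 2 due to the loads:
  point load 91 at a = 2.75: Pa²(3L − a)/(6EI) = 3470/EI
  point load 43.5 at a = 5.5: Pa²(3L − a)/(6EI) = 6031/EI
  δ_0 = 9501/EI
Tip deflection under a unit load at 2: L³/(3EI) = 443.7/EI.
With EI = 47000 kN·m²: δ_0 = 0.20214 m and δ_{22} = 0.00944 m/kN.
Compatibility — the beam at 2 must follow the support down by 0.015 m: δ_0 − R_2·δ_{22} = 0.015, so R_2 = (0.20214 − 0.015)/0.00944 = 19.83 kN.
Moment equilibrium about 1: M_1 = Σ(load moments about 1) − R_2·L = 489.5 − 19.83×11 = 271.4 kN·m.

M_1 = 271.4 kN·m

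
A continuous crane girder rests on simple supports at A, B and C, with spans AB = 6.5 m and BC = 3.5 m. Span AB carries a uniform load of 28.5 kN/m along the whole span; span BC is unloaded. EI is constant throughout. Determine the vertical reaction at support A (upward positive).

Take M_B as the redundant. Released structure: two simple spans AB and BC with a hinge at B.
End slopes at the hinge B, treating each span as simply supported:
  span AB: UDL 28.5: wL³/(24EI) = 326.1/EI
  relative rotation θ_0 = (326.1 + 0)/EI = 326.1/EI
A unit hogging moment at B produces rotation L₁/(3EI) + L₂/(3EI) = 3.333/EI.
Slope continuity at B: θ_0 = M_B·3.333/EI, so M_B = 326.1/3.333 = 97.84 kN·m (hogging).
Span AB, ΣM about A with M_B applied at B: R_B^{AB}·6.5 = 602.1 + 97.84, so R_B^{AB} = 107.7 kN and R_A = 185.2 − 107.7 = 77.57 kN.

R_A = 77.57 kN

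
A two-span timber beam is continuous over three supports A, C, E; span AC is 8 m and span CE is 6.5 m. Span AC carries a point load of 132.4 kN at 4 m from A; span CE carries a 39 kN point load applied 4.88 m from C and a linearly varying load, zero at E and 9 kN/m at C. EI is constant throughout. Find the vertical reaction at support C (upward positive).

Take M_C as the redundant. Released structure: two simple spans AC and CE with a hinge at C.
End slopes at the hinge C, treating each span as simply supported:
  span AC: point load 132.4 at a = 4: Pab(L + a)/(6LEI) = 529.6/EI
  span CE: point load 39 at a = 4.88: Pab(L + b)/(6LEI) = 64.19/EI
  span CE: triangular load, peak 9: w₀L³/(45EI) = 54.92/EI
  relative rotation θ_0 = (529.6 + 119.1)/EI = 648.7/EI
A unit hogging moment at C produces rotation L₁/(3EI) + L₂/(3EI) = 4.833/EI.
Slope continuity at C: θ_0 = M_C·4.833/EI, so M_C = 648.7/4.833 = 134.2 kN·m (hogging).
Span AC, ΣM about A with M_C applied at C: R_C^{AC}·8 = 529.6 + 134.2, so R_C^{AC} = 82.98 kN and R_A = 132.4 − 82.98 = 49.42 kN.
Span CE, ΣM about E: R_C^{CE}·6.5 = 189.9 + 134.2, so R_C^{CE} = 49.87 kN and R_E = 68.25 − 49.87 = 18.38 kN.
R_C = 82.98 + 49.87 = 132.8 kN.

R_C = 132.8 kN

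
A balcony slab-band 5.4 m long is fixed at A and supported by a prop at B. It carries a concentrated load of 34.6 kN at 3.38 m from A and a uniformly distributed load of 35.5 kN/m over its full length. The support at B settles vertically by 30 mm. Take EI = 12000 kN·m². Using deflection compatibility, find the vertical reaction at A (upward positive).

R_A = 145.2 kN

Take the reaction at B as the redundant and release it; the primary structure is a cantilever fixed at A.
Deflection at B on the released cantilever, summing each load's contribution:
  point load 34.6 at a = 3.38: Pa²(3L − a)/(6EI) = 844.6/EI
  UDL 35.5: wL⁴/(8EI) = 3773/EI
  δ_0 = 4618/EI
Tip deflection under a unit load at B: L³/(3EI) = 52.49/EI.
With EI = 12000 kN·m²: δ_0 = 0.38482 m and δ_{BB} = 0.004374 m/kN.
Compatibility — the beam at B must follow the support down by 0.03 m: δ_0 − R_B·δ_{BB} = 0.03, so R_B = (0.38482 − 0.03)/0.004374 = 81.12 kN.
Vertical equilibrium: R_A = ΣP − R_B = 226.3 − 81.12 = 145.2 kN.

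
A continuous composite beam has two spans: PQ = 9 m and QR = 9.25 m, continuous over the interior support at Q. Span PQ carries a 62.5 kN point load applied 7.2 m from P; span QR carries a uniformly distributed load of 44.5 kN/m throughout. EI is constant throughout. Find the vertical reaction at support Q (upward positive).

R_Q = 317.5 kN

Insert a hinge at Q; M_Q is the redundant, and each span becomes simply supported.
Rotations at Q on the released spans (each span's end-slope, ×1/EI):
  span PQ: point load 62.5 at a = 7.2: Pab(L + a)/(6LEI) = 243/EI
  span QR: UDL 44.5: wL³/(24EI) = 1467/EI
  relative rotation θ_0 = (243 + 1467)/EI = 1710/EI
A unit hogging moment at Q produces rotation L₁/(3EI) + L₂/(3EI) = 6.083/EI.
Slope continuity at Q: θ_0 = M_Q·6.083/EI, so M_Q = 1710/6.083 = 281.2 kN·m (hogging).
Span PQ, ΣM about P with M_Q applied at Q: R_Q^{PQ}·9 = 450 + 281.2, so R_Q^{PQ} = 81.24 kN and R_P = 62.5 − 81.24 = -18.74 kN.
Span QR, ΣM about R: R_Q^{QR}·9.25 = 1904 + 281.2, so R_Q^{QR} = 236.2 kN and R_R = 411.6 − 236.2 = 175.4 kN.
R_Q = 81.24 + 236.2 = 317.5 kN.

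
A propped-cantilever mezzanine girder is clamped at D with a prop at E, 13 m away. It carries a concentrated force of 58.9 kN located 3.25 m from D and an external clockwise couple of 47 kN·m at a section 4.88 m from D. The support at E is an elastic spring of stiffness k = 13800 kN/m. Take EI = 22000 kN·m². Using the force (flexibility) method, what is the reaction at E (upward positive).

Take the reaction at E as the redundant and release it; the primary structure is a cantilever fixed at D.
Free-end deflection of the primary structure under the applied loading (downward +):
  point load 58.9 at a = 3.25: Pa²(3L − a)/(6EI) = 3707/EI
  clockwise couple 47 at a = 4.88: M₀a(2L − a)/(2EI) = 2422/EI
  δ_0 = 6129/EI
Tip deflection under a unit load at E: L³/(3EI) = 732.3/EI.
With EI = 22000 kN·m²: δ_0 = 0.27859 m and δ_{EE} = 0.033288 m/kN.
Compatibility — the spring shortens by R_E/k under the reaction it provides: δ_0 − R_E·δ_{EE} = R_E/k. With 1/k = 0.000072 m/kN, R_E = δ_0 / (δ_{EE} + 1/k) = 0.27859 / (0.033288 + 0.000072) = 8.351 kN.

R_E = 8.351 kN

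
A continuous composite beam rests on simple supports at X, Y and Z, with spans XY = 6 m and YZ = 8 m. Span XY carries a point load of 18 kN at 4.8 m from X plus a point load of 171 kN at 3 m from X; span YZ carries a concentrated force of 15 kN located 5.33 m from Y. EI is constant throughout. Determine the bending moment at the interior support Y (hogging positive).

M_Y = 99.28 kN·m

Release continuity at Y by inserting a hinge; the redundant is the internal moment M_Y. The primary structure is two simply-supported spans XY and YZ.
End slopes at the hinge Y, treating each span as simply supported:
  span XY: point load 18 at a = 4.8: Pab(L + a)/(6LEI) = 31.1/EI
  span XY: point load 171 at a = 3: Pab(L + a)/(6LEI) = 384.8/EI
  span YZ: point load 15 at a = 5.33: Pab(L + b)/(6LEI) = 47.45/EI
  relative rotation θ_0 = (415.9 + 47.45)/EI = 463.3/EI
A unit hogging moment at Y produces rotation L₁/(3EI) + L₂/(3EI) = 4.667/EI.
Slope continuity at Y: θ_0 = M_Y·4.667/EI, so M_Y = 463.3/4.667 = 99.28 kN·m (hogging).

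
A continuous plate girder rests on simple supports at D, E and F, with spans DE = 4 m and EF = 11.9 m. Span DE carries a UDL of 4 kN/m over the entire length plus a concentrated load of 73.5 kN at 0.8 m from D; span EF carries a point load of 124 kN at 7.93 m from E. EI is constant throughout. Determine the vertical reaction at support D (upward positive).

Take M_E as the redundant. Released structure: two simple spans DE and EF with a hinge at E.
Rotations at E on the released spans (each span's end-slope, ×1/EI):
  span DE: UDL 4: wL³/(24EI) = 10.67/EI
  span DE: point load 73.5 at a = 0.8: Pab(L + a)/(6LEI) = 37.63/EI
  span EF: point load 124 at a = 7.93: Pab(L + b)/(6LEI) = 867.7/EI
  relative rotation θ_0 = (48.3 + 867.7)/EI = 916/EI
A unit hogging moment at E produces rotation L₁/(3EI) + L₂/(3EI) = 5.3/EI.
Compatibility: M_E·(L₁+L₂)/(3EI) = θ_0, giving M_E = 172.8 kN·m (hogging).
Span DE, ΣM about D with M_E applied at E: R_E^{DE}·4 = 90.8 + 172.8, so R_E^{DE} = 65.91 kN and R_D = 89.5 − 65.91 = 23.59 kN.

R_D = 23.59 kN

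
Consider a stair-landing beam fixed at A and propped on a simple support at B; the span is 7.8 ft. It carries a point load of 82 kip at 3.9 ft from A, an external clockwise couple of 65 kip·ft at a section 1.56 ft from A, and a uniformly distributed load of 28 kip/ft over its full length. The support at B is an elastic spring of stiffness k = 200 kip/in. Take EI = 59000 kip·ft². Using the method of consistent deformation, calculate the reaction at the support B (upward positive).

Remove the prop at B; the released (primary) structure is a cantilever built in at A.
Downward deflection at the released point B due to the loads:
  point load 82 at a = 3.9: Pa²(3L − a)/(6EI) = 4053/EI
  clockwise couple 65 at a = 1.56: M₀a(2L − a)/(2EI) = 711.8/EI
  UDL 28: wL⁴/(8EI) = 12955/EI
  δ_0 = 17721/EI
Tip deflection under a unit load at B: L³/(3EI) = 158.2/EI.
With EI = 59000 kip·ft²: δ_0 = 0.30035 ft and δ_{BB} = 0.002681 ft/kip.
Compatibility — the spring shortens by R_B/k under the reaction it provides: δ_0 − R_B·δ_{BB} = R_B/k. With 1/k = 1/(200×12) ft/kip = 0.000417 ft/kip, R_B = δ_0 / (δ_{BB} + 1/k) = 0.30035 / (0.002681 + 0.000417) = 96.96 kip.

R_B = 96.96 kip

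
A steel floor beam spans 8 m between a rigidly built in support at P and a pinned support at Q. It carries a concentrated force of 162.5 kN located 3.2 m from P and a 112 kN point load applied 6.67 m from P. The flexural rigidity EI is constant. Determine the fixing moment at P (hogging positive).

M_P = 322 kN·m

Choose R_Q as the redundant. The primary structure is the cantilever fixed at P.
Primary-structure tip deflection at Q by superposition:
  point load 162.5 at a = 3.2: Pa²(3L − a)/(6EI) = 5769/EI
  point load 112 at a = 6.67: Pa²(3L − a)/(6EI) = 14392/EI
  δ_0 = 20160/EI
Flexibility coefficient — unit upward force at Q: δ_{QQ} = L³/(3EI) = 170.7/EI.
Compatibility at Q: δ_0 − R_Q·δ_{QQ} = 0, so R_Q = 20160/170.7 = 118.1 kN.
Moment equilibrium about P: M_P = Σ(load moments about P) − R_Q·L = 1267 − 118.1×8 = 322 kN·m.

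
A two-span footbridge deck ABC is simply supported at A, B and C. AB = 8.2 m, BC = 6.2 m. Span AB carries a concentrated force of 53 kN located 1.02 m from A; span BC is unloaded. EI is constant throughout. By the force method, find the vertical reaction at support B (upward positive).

R_B = 10.88 kN

Insert a hinge at B; M_B is the redundant, and each span becomes simply supported.
Rotations at B on the released spans (each span's end-slope, ×1/EI):
  span AB: point load 53 at a = 1.02: Pab(L + a)/(6LEI) = 72.74/EI
  relative rotation θ_0 = (72.74 + 0)/EI = 72.74/EI
A unit hogging moment at B produces rotation L₁/(3EI) + L₂/(3EI) = 4.8/EI.
Slope continuity at B: θ_0 = M_B·4.8/EI, so M_B = 72.74/4.8 = 15.15 kN·m (hogging).
Span AB, ΣM about A with M_B applied at B: R_B^{AB}·8.2 = 54.06 + 15.15, so R_B^{AB} = 8.441 kN and R_A = 53 − 8.441 = 44.56 kN.
Span BC, ΣM about C: R_B^{BC}·6.2 = 0 + 15.15, so R_B^{BC} = 2.444 kN and R_C = 0 − 2.444 = -2.444 kN.
R_B = 8.441 + 2.444 = 10.88 kN.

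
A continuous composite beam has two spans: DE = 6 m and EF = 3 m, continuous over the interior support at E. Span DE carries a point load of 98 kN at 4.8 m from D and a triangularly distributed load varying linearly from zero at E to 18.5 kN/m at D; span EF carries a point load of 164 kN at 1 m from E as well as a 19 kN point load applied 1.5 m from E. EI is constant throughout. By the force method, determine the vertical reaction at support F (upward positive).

Insert a hinge at E; M_E is the redundant, and each span becomes simply supported.
Rotations at E on the released spans (each span's end-slope, ×1/EI):
  span DE: point load 98 at a = 4.8: Pab(L + a)/(6LEI) = 169.3/EI
  span DE: triangular load, peak 18.5: 7w₀L³/(360EI) = 77.7/EI
  span EF: point load 164 at a = 1: Pab(L + b)/(6LEI) = 91.11/EI
  span EF: point load 19 at a = 1.5: Pab(L + b)/(6LEI) = 10.69/EI
  relative rotation θ_0 = (247 + 101.8)/EI = 348.8/EI
A unit hogging moment at E produces rotation L₁/(3EI) + L₂/(3EI) = 3/EI.
Compatibility: M_E·(L₁+L₂)/(3EI) = θ_0, giving M_E = 116.3 kN·m (hogging).
Span EF, ΣM about F: R_E^{EF}·3 = 356.5 + 116.3, so R_E^{EF} = 157.6 kN and R_F = 183 − 157.6 = 25.41 kN.

R_F = 25.41 kN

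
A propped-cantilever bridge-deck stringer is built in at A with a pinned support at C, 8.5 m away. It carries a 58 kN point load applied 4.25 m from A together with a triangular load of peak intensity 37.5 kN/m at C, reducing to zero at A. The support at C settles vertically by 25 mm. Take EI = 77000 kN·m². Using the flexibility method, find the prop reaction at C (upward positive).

Choose R_C as the redundant. The primary structure is the cantilever fixed at A.
Downward deflection at the released point C due to the loads:
  point load 58 at a = 4.25: Pa²(3L − a)/(6EI) = 3710/EI
  triangular load, peak 37.5 at the free end: 11w₀L⁴/(120EI) = 17944/EI
  δ_0 = 21654/EI
Tip deflection under a unit load at C: L³/(3EI) = 204.7/EI.
With EI = 77000 kN·m²: δ_0 = 0.28122 m and δ_{CC} = 0.002659 m/kN.
Compatibility — the beam at C must follow the support down by 0.025 m: δ_0 − R_C·δ_{CC} = 0.025, so R_C = (0.28122 − 0.025)/0.002659 = 96.38 kN.

R_C = 96.38 kN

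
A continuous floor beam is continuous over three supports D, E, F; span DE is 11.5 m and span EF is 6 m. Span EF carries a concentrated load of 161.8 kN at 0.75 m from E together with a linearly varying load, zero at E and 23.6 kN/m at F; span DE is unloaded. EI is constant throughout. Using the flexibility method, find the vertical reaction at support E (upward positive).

R_E = 178.1 kN

Insert a hinge at E; M_E is the redundant, and each span becomes simply supported.
End slopes at the hinge E, treating each span as simply supported:
  span EF: point load 161.8 at a = 0.75: Pab(L + b)/(6LEI) = 199.1/EI
  span EF: triangular load, peak 23.6: 7w₀L³/(360EI) = 99.12/EI
  relative rotation θ_0 = (0 + 298.2)/EI = 298.2/EI
A unit hogging moment at E produces rotation L₁/(3EI) + L₂/(3EI) = 5.833/EI.
Compatibility: M_E·(L₁+L₂)/(3EI) = θ_0, giving M_E = 51.12 kN·m (hogging).
Span DE, ΣM about D with M_E applied at E: R_E^{DE}·11.5 = 0 + 51.12, so R_E^{DE} = 4.445 kN and R_D = 0 − 4.445 = -4.445 kN.
Span EF, ΣM about F: R_E^{EF}·6 = 991 + 51.12, so R_E^{EF} = 173.7 kN and R_F = 232.6 − 173.7 = 58.9 kN.
R_E = 4.445 + 173.7 = 178.1 kN.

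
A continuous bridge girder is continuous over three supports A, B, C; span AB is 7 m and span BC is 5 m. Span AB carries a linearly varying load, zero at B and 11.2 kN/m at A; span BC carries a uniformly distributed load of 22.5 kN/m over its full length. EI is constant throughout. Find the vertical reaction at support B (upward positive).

Release continuity at B by inserting a hinge; the redundant is the internal moment M_B. The primary structure is two simply-supported spans AB and BC.
Rotations at B on the released spans (each span's end-slope, ×1/EI):
  span AB: triangular load, peak 11.2: 7w₀L³/(360EI) = 74.7/EI
  span BC: UDL 22.5: wL³/(24EI) = 117.2/EI
  relative rotation θ_0 = (74.7 + 117.2)/EI = 191.9/EI
A unit hogging moment at B produces rotation L₁/(3EI) + L₂/(3EI) = 4/EI.
Compatibility: M_B·(L₁+L₂)/(3EI) = θ_0, giving M_B = 47.97 kN·m (hogging).
Span AB, ΣM about A with M_B applied at B: R_B^{AB}·7 = 91.47 + 47.97, so R_B^{AB} = 19.92 kN and R_A = 39.2 − 19.92 = 19.28 kN.
Span BC, ΣM about C: R_B^{BC}·5 = 281.2 + 47.97, so R_B^{BC} = 65.84 kN and R_C = 112.5 − 65.84 = 46.66 kN.
R_B = 19.92 + 65.84 = 85.76 kN.

R_B = 85.76 kN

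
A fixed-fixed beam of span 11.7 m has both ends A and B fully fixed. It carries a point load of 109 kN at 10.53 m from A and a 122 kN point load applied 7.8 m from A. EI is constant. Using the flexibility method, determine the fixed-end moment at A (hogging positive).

M_A = 117.2 kN·m

Release both end moments; the primary structure is a simply-supported span AB with redundants M_A and M_B.
Simple-span end rotations at A and B under the given loads:
  at A: point load 109 at a = 10.53: Pab(L + b)/(6LEI) = 246.2/EI
  at B: point load 109 at a = 10.53: Pab(L + a)/(6LEI) = 425.2/EI
  at A: point load 122 at a = 7.8: Pab(L + b)/(6LEI) = 824.7/EI
  at B: point load 122 at a = 7.8: Pab(L + a)/(6LEI) = 1031/EI
  θ_A0 = 1071/EI,  θ_B0 = 1456/EI
Flexibility coefficients: a unit moment at one end gives L/(3EI) there and L/(6EI) at the far end, so f₁₁ = f₂₂ = 3.9/EI and f₁₂ = f₂₁ = 1.95/EI.
Compatibility — zero rotation at each built-in end:
  3.9 M_A + 1.95 M_B = 1071
  1.95 M_A + 3.9 M_B = 1456
Solving the pair gives M_A = 117.2 kN·m and M_B = 314.8 kN·m (hogging).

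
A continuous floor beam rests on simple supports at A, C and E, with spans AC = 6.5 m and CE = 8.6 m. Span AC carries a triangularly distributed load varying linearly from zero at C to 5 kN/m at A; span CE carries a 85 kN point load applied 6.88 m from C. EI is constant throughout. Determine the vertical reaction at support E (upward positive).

R_E = 62.74 kN

Insert a hinge at C; M_C is the redundant, and each span becomes simply supported.
Rotations at C on the released spans (each span's end-slope, ×1/EI):
  span AC: triangular load, peak 5: 7w₀L³/(360EI) = 26.7/EI
  span CE: point load 85 at a = 6.88: Pab(L + b)/(6LEI) = 201.2/EI
  relative rotation θ_0 = (26.7 + 201.2)/EI = 227.9/EI
A unit hogging moment at C produces rotation L₁/(3EI) + L₂/(3EI) = 5.033/EI.
Compatibility: M_C·(L₁+L₂)/(3EI) = θ_0, giving M_C = 45.27 kN·m (hogging).
Span CE, ΣM about E: R_C^{CE}·8.6 = 146.2 + 45.27, so R_C^{CE} = 22.26 kN and R_E = 85 − 22.26 = 62.74 kN.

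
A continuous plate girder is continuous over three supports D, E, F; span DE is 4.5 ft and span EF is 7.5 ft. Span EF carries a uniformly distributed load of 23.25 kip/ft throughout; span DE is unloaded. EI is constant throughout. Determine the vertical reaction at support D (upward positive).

Release continuity at E by inserting a hinge; the redundant is the internal moment M_E. The primary structure is two simply-supported spans DE and EF.
End slopes at the hinge E, treating each span as simply supported:
  span EF: UDL 23.25: wL³/(24EI) = 408.7/EI
  relative rotation θ_0 = (0 + 408.7)/EI = 408.7/EI
A unit hogging moment at E produces rotation L₁/(3EI) + L₂/(3EI) = 4/EI.
Compatibility: M_E·(L₁+L₂)/(3EI) = θ_0, giving M_E = 102.2 kip·ft (hogging).
Span DE, ΣM about D with M_E applied at E: R_E^{DE}·4.5 = 0 + 102.2, so R_E^{DE} = 22.71 kip and R_D = 0 − 22.71 = -22.71 kip.

R_D = -22.71 kip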